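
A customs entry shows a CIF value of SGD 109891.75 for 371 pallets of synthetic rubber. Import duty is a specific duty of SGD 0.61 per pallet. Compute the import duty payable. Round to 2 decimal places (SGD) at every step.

Import duty: SGD 226.31

Import duty = 371 × 0.61 = 226.31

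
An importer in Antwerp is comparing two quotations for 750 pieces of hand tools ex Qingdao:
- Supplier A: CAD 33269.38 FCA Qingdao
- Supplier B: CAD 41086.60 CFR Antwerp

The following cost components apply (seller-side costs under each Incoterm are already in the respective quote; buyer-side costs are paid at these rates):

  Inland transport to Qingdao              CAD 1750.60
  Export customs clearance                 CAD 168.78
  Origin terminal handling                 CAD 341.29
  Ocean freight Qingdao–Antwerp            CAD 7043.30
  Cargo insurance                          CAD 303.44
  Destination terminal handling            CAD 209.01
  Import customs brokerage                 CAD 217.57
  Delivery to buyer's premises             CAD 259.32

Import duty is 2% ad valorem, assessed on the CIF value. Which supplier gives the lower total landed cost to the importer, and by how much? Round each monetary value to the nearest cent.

Supplier A (FCA):
CIF value = FCA price + origin terminal + freight + insurance = 33269.38 + 341.29 + 7043.30 + 303.44 = 40957.41
Import duty = 40957.41 × 2% = 819.15
Buyer bears (A): 341.29 + 7043.30 + 303.44 + 209.01 + 217.57 + 259.32 = 8373.93
Landed cost (A) = invoice 33269.38 + 8373.93 + duty 819.15 = 42462.46
Supplier B (CFR):
CIF value = CFR price + insurance = 41086.60 + 303.44 = 41390.04
Import duty = 41390.04 × 2% = 827.80
Buyer bears (B): 303.44 + 209.01 + 217.57 + 259.32 = 989.34
Landed cost (B) = invoice 41086.60 + 989.34 + duty 827.80 = 42903.74
Difference = |42462.46 − 42903.74| = 441.28

Supplier A is cheaper by CAD 441.28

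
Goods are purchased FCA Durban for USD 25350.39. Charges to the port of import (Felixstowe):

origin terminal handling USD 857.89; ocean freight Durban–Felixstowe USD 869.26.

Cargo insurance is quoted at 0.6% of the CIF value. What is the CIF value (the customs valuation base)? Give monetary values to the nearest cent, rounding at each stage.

CIF value: USD 27240.99

Let C be the CIF value. C = FCA price + pre-shipment costs + freight + 0.6% × C
C − 0.6% × C = 25350.39 + 857.89 + 869.26
0.994 × C = 27077.54
C = 27077.54 / 0.994 = 27240.99
Insurance premium = 0.6% × 27240.99 = 163.45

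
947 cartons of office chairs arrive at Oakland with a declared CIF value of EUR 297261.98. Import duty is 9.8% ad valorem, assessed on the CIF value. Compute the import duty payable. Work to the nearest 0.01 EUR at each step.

Import duty = 297261.98 × 9.8% = 29131.67

Import duty: EUR 29131.67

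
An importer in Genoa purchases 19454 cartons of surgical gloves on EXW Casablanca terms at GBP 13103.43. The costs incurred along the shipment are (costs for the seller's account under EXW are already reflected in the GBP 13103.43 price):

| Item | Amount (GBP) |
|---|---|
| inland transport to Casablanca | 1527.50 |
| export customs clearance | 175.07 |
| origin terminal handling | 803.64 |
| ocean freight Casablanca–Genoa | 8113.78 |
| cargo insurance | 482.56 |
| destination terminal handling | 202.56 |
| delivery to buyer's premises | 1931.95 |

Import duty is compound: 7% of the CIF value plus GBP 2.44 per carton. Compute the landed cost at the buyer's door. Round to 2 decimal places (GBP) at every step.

EXW: the seller makes goods available at their premises; the buyer bears all onward costs.
CIF value = EXW price + inland to port + export clearance + origin terminal + freight + insurance = 13103.43 + 1527.50 + 175.07 + 803.64 + 8113.78 + 482.56 = 24205.98
Ad valorem component: 24205.98 × 7% = 1694.42
Specific component: 19454 × 2.44 = 47467.76
Import duty = 1694.42 + 47467.76 = 49162.18
Buyer bears: inland to port 1527.50 + export clearance 175.07 + origin terminal 803.64 + freight 8113.78 + insurance 482.56 + destination terminal 202.56 + delivery 1931.95 + duty 49162.18 = 62399.24
Landed cost = invoice 13103.43 + 62399.24 = 75502.67

Total landed cost: GBP 75502.67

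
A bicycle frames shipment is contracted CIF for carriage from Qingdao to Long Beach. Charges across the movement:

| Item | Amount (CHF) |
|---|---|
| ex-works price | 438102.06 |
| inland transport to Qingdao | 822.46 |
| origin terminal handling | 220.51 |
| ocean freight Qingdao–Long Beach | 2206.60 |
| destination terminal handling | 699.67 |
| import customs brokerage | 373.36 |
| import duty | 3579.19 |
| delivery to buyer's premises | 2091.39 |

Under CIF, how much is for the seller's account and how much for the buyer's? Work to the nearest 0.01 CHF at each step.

Seller: CHF 441351.63; buyer: CHF 6743.61

CIF: the seller pays costs through ocean freight and marine insurance to the destination port.
Seller's account: goods 438102.06 + inland to port 822.46 + origin terminal 220.51 + freight 2206.60 = 441351.63
Buyer's account: destination terminal 699.67 + brokerage 373.36 + duty 3579.19 + delivery 2091.39 = 6743.61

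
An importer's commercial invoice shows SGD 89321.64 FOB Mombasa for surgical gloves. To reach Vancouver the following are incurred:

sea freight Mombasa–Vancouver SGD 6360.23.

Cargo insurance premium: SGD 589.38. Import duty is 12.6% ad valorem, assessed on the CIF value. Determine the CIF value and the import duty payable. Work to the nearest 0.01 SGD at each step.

CIF value: SGD 96271.25; import duty: SGD 12130.18

CIF = FOB price + freight + insurance
CIF = 89321.64 + 6360.23 + 589.38 = 96271.25
Import duty = 96271.25 × 12.6% = 12130.18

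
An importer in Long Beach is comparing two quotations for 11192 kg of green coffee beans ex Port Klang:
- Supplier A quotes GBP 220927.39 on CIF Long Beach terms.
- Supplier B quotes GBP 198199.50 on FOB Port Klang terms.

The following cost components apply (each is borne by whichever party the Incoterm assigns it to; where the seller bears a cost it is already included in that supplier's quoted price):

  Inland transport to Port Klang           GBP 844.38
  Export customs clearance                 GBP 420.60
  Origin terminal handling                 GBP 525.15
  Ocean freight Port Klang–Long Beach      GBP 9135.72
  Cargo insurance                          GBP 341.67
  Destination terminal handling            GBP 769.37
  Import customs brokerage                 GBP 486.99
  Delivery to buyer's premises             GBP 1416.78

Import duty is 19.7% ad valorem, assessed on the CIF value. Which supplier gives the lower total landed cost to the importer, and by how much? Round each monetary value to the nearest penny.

Supplier A (CIF):
The CIF price already equals the CIF value: 220927.39
Import duty = 220927.39 × 19.7% = 43522.70
Buyer bears (A): 769.37 + 486.99 + 1416.78 = 2673.14
Landed cost (A) = invoice 220927.39 + 2673.14 + duty 43522.70 = 267123.23
Supplier B (FOB):
CIF value = FOB price + freight + insurance = 198199.50 + 9135.72 + 341.67 = 207676.89
Import duty = 207676.89 × 19.7% = 40912.35
Buyer bears (B): 9135.72 + 341.67 + 769.37 + 486.99 + 1416.78 = 12150.53
Landed cost (B) = invoice 198199.50 + 12150.53 + duty 40912.35 = 251262.38
Difference = |267123.23 − 251262.38| = 15860.85

Supplier B is cheaper by GBP 15860.85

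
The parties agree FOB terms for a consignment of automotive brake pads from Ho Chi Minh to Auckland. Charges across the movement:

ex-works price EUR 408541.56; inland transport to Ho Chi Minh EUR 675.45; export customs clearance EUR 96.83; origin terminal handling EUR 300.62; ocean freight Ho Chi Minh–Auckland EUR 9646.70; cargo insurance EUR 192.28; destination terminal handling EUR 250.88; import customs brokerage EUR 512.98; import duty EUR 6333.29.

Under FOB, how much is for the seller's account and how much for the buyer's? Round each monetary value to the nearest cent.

FOB: the seller bears costs until goods are on board at the origin port; the buyer bears freight, insurance and all costs thereafter.
Seller's account: goods 408541.56 + inland to port 675.45 + export clearance 96.83 + origin terminal 300.62 = 409614.46
Buyer's account: freight 9646.70 + insurance 192.28 + destination terminal 250.88 + brokerage 512.98 + duty 6333.29 = 16936.13

Seller: EUR 409614.46; buyer: EUR 16936.13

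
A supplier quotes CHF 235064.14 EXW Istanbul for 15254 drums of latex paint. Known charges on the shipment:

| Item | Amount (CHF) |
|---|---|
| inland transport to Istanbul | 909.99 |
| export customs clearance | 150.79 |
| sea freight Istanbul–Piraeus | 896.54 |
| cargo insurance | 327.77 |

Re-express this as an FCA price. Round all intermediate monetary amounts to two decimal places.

Not relevant to the conversion: insurance, freight — on the buyer under both terms; not part of either seller's price.
From EXW to FCA, the seller additionally bears: inland to port, export clearance.
FCA price = 235064.14 + 909.99 + 150.79 = 236124.92

FCA price: CHF 236124.92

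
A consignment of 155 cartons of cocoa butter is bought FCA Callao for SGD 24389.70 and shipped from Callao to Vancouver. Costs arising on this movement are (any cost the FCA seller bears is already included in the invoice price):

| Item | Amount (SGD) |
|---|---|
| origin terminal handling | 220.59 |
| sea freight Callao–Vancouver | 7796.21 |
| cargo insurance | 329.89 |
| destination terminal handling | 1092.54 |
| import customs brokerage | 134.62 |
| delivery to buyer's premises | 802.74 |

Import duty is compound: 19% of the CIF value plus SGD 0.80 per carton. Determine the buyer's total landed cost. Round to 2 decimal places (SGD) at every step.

Total landed cost: SGD 41110.20

FCA: the seller delivers export-cleared goods to the carrier; the buyer bears costs from that point.
CIF value = FCA price + origin terminal + freight + insurance = 24389.70 + 220.59 + 7796.21 + 329.89 = 32736.39
Ad valorem component: 32736.39 × 19% = 6219.91
Specific component: 155 × 0.80 = 124.00
Import duty = 6219.91 + 124.00 = 6343.91
Buyer bears: origin terminal 220.59 + freight 7796.21 + insurance 329.89 + destination terminal 1092.54 + brokerage 134.62 + delivery 802.74 + duty 6343.91 = 16720.50
Landed cost = invoice 24389.70 + 16720.50 = 41110.20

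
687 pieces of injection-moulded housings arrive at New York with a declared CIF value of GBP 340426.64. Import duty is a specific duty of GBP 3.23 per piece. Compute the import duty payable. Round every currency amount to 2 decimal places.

Import duty: GBP 2219.01

Import duty = 687 × 3.23 = 2219.01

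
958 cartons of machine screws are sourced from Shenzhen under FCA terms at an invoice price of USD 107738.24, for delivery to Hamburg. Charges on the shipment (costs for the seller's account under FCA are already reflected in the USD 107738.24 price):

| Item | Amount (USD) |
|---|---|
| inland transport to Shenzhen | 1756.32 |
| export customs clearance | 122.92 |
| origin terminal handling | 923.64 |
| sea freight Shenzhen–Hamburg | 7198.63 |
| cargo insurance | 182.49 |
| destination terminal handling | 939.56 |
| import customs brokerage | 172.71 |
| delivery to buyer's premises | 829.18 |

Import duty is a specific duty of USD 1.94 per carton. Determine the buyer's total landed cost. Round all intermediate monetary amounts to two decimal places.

Total landed cost: USD 119842.97

FCA: the seller delivers export-cleared goods to the carrier; the buyer bears costs from that point.
Already in the invoice (seller's account under FCA): inland to port, export clearance — exclude.
CIF value = FCA price + origin terminal + freight + insurance = 107738.24 + 923.64 + 7198.63 + 182.49 = 116043.00
Import duty = 958 × 1.94 = 1858.52
Buyer bears: origin terminal 923.64 + freight 7198.63 + insurance 182.49 + destination terminal 939.56 + brokerage 172.71 + delivery 829.18 + duty 1858.52 = 12104.73
Landed cost = invoice 107738.24 + 12104.73 = 119842.97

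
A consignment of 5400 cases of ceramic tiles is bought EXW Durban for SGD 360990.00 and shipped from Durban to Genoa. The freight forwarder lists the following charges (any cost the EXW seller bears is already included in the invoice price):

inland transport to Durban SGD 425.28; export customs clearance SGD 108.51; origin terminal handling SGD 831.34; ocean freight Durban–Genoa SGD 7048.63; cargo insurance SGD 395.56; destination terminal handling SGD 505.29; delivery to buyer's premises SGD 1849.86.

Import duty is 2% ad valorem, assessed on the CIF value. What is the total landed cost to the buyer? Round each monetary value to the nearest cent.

Total landed cost: SGD 379550.46

EXW: the seller makes goods available at their premises; the buyer bears all onward costs.
CIF value = EXW price + inland to port + export clearance + origin terminal + freight + insurance = 360990.00 + 425.28 + 108.51 + 831.34 + 7048.63 + 395.56 = 369799.32
Import duty = 369799.32 × 2% = 7395.99
Buyer bears: inland to port 425.28 + export clearance 108.51 + origin terminal 831.34 + freight 7048.63 + insurance 395.56 + destination terminal 505.29 + delivery 1849.86 + duty 7395.99 = 18560.46
Landed cost = invoice 360990.00 + 18560.46 = 379550.46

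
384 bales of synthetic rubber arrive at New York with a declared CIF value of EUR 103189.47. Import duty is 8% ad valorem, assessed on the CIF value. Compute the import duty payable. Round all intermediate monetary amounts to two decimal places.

Import duty: EUR 8255.16

Import duty = 103189.47 × 8% = 8255.16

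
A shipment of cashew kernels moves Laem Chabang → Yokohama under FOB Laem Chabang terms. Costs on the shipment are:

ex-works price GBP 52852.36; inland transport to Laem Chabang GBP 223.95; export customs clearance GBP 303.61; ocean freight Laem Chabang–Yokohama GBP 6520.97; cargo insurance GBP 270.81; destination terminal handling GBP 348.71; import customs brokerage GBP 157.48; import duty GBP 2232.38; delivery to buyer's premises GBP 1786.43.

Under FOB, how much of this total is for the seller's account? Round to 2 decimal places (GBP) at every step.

FOB: the seller bears costs until goods are on board at the origin port; the buyer bears freight, insurance and all costs thereafter.
Seller's account: goods 52852.36 + inland to port 223.95 + export clearance 303.61 = 53379.92
Buyer's account: freight 6520.97 + insurance 270.81 + destination terminal 348.71 + brokerage 157.48 + duty 2232.38 + delivery 1786.43 = 11316.78

Seller's account: GBP 53379.92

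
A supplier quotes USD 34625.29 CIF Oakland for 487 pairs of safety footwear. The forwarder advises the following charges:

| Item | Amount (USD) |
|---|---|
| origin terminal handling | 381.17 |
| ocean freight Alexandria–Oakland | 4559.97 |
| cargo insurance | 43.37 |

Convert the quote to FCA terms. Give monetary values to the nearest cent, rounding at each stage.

FCA price: USD 29640.78

From CIF to FCA, the seller no longer bears: origin terminal, freight, insurance.
FCA price = 34625.29 − 381.17 − 4559.97 − 43.37 = 29640.78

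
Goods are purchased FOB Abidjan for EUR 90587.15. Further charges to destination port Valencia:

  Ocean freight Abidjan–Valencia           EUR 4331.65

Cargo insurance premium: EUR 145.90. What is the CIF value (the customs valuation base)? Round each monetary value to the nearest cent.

CIF = FOB price + freight + insurance
CIF = 90587.15 + 4331.65 + 145.90 = 95064.70

CIF value: EUR 95064.70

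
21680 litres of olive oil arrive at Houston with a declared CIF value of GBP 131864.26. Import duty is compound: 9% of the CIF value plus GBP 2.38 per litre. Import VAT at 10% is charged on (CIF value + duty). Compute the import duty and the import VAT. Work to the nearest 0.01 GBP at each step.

Import duty: GBP 63466.18; import VAT: GBP 19533.04

Ad valorem component: 131864.26 × 9% = 11867.78
Specific component: 21680 × 2.38 = 51598.40
Import duty = 11867.78 + 51598.40 = 63466.18
VAT base = CIF + duty = 131864.26 + 63466.18 = 195330.44
Import VAT = 195330.44 × 10% = 19533.04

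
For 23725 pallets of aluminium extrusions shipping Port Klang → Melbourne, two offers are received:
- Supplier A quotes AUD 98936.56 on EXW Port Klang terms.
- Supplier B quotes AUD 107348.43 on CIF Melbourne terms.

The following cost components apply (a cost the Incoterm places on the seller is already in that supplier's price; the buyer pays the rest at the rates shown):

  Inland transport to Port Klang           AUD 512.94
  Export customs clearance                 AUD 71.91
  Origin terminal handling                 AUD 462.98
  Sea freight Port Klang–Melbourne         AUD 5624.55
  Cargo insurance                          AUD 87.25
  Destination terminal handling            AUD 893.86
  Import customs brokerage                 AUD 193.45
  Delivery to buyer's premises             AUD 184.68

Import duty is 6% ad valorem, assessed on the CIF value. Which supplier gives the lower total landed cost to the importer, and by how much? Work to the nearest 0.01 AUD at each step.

Supplier A is cheaper by AUD 1751.38

Supplier A (EXW):
CIF value = EXW price + inland to port + export clearance + origin terminal + freight + insurance = 98936.56 + 512.94 + 71.91 + 462.98 + 5624.55 + 87.25 = 105696.19
Import duty = 105696.19 × 6% = 6341.77
Buyer bears (A): 512.94 + 71.91 + 462.98 + 5624.55 + 87.25 + 893.86 + 193.45 + 184.68 = 8031.62
Landed cost (A) = invoice 98936.56 + 8031.62 + duty 6341.77 = 113309.95
Supplier B (CIF):
The CIF price already equals the CIF value: 107348.43
Import duty = 107348.43 × 6% = 6440.91
Buyer bears (B): 893.86 + 193.45 + 184.68 = 1271.99
Landed cost (B) = invoice 107348.43 + 1271.99 + duty 6440.91 = 115061.33
Difference = |113309.95 − 115061.33| = 1751.38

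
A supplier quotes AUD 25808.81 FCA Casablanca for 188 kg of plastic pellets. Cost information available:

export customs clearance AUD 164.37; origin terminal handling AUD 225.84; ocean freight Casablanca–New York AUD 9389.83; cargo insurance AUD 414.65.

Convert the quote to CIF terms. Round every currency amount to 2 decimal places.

Not relevant to the conversion: export clearance — on the seller under both FCA and CIF; already in the FCA price and stays in the CIF price.
From FCA to CIF, the seller additionally bears: origin terminal, freight, insurance.
CIF price = 25808.81 + 225.84 + 9389.83 + 414.65 = 35839.13

CIF price: AUD 35839.13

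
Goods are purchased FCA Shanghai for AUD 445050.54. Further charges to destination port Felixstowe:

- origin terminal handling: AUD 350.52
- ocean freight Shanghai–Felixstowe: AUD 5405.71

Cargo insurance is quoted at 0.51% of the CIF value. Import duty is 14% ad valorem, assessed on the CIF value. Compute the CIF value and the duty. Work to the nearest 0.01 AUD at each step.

CIF value: AUD 453117.67; import duty: AUD 63436.47

Let C be the CIF value. C = FCA price + pre-shipment costs + freight + 0.51% × C
C − 0.51% × C = 445050.54 + 350.52 + 5405.71
0.9949 × C = 450806.77
C = 450806.77 / 0.9949 = 453117.67
Insurance premium = 0.51% × 453117.67 = 2310.90
Import duty = 453117.67 × 14% = 63436.47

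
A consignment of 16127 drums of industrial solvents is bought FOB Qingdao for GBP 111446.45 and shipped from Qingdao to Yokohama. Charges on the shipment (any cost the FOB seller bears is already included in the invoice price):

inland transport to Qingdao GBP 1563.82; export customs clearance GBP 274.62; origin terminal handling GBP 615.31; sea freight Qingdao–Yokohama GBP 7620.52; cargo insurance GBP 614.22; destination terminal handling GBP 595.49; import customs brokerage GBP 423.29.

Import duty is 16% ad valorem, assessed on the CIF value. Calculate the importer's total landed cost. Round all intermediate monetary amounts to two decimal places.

FOB: the seller bears costs until goods are on board at the origin port; the buyer bears freight, insurance and all costs thereafter.
Already in the invoice (seller's account under FOB): inland to port, export clearance, origin terminal — exclude.
CIF value = FOB price + freight + insurance = 111446.45 + 7620.52 + 614.22 = 119681.19
Import duty = 119681.19 × 16% = 19148.99
Buyer bears: freight 7620.52 + insurance 614.22 + destination terminal 595.49 + brokerage 423.29 + duty 19148.99 = 28402.51
Landed cost = invoice 111446.45 + 28402.51 = 139848.96

Total landed cost: GBP 139848.96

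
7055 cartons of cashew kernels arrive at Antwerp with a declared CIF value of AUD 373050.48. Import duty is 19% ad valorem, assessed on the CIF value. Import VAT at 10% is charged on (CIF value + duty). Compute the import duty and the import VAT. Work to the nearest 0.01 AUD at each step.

Import duty: AUD 70879.59; import VAT: AUD 44393.01

Import duty = 373050.48 × 19% = 70879.59
VAT base = CIF + duty = 373050.48 + 70879.59 = 443930.07
Import VAT = 443930.07 × 10% = 44393.01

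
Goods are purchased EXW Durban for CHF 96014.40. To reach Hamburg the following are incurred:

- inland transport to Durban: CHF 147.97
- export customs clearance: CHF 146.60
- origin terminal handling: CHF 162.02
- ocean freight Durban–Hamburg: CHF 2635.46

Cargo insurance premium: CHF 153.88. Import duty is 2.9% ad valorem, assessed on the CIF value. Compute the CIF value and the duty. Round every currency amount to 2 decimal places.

CIF value: CHF 99260.33; import duty: CHF 2878.55

CIF = EXW price + pre-shipment costs + freight + insurance
CIF = 96014.40 + 147.97 + 146.60 + 162.02 + 2635.46 + 153.88 = 99260.33
Import duty = 99260.33 × 2.9% = 2878.55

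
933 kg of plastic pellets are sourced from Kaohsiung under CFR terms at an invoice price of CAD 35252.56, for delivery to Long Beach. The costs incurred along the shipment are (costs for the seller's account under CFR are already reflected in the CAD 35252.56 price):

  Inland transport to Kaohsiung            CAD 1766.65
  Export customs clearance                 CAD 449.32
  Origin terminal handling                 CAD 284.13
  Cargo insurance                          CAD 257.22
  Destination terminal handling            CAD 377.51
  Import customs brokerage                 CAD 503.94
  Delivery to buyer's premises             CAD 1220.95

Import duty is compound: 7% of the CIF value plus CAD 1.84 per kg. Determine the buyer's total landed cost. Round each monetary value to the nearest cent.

Total landed cost: CAD 41814.58

CFR: the seller pays costs through ocean freight to the destination port, but not insurance.
Already in the invoice (seller's account under CFR): inland to port, export clearance, origin terminal — exclude.
CIF value = CFR price + insurance = 35252.56 + 257.22 = 35509.78
Ad valorem component: 35509.78 × 7% = 2485.68
Specific component: 933 × 1.84 = 1716.72
Import duty = 2485.68 + 1716.72 = 4202.40
Buyer bears: insurance 257.22 + destination terminal 377.51 + brokerage 503.94 + delivery 1220.95 + duty 4202.40 = 6562.02
Landed cost = invoice 35252.56 + 6562.02 = 41814.58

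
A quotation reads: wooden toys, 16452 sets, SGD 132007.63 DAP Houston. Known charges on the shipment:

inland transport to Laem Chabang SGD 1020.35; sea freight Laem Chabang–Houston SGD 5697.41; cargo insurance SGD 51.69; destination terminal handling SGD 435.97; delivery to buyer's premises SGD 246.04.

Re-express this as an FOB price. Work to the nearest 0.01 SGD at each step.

FOB price: SGD 125576.52

Not relevant to the conversion: inland to port — on the seller under both DAP and FOB; already in the DAP price and stays in the FOB price.
From DAP to FOB, the seller no longer bears: freight, insurance, destination terminal, delivery.
FOB price = 132007.63 − 5697.41 − 51.69 − 435.97 − 246.04 = 125576.52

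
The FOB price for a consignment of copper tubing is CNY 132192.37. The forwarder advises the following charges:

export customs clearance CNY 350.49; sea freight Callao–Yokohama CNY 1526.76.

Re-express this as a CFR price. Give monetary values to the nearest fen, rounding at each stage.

CFR price: CNY 133719.13

Not relevant to the conversion: export clearance — on the seller under both FOB and CFR; already in the FOB price and stays in the CFR price.
From FOB to CFR, the seller additionally bears: freight.
CFR price = 132192.37 + 1526.76 = 133719.13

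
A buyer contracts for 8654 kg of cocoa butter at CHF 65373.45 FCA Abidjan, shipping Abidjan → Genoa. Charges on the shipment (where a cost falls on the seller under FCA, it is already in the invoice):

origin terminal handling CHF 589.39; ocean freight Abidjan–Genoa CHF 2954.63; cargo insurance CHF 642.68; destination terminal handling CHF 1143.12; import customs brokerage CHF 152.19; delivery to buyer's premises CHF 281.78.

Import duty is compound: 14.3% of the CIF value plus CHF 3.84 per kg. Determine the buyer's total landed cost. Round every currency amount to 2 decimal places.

FCA: the seller delivers export-cleared goods to the carrier; the buyer bears costs from that point.
CIF value = FCA price + origin terminal + freight + insurance = 65373.45 + 589.39 + 2954.63 + 642.68 = 69560.15
Ad valorem component: 69560.15 × 14.3% = 9947.10
Specific component: 8654 × 3.84 = 33231.36
Import duty = 9947.10 + 33231.36 = 43178.46
Buyer bears: origin terminal 589.39 + freight 2954.63 + insurance 642.68 + destination terminal 1143.12 + brokerage 152.19 + delivery 281.78 + duty 43178.46 = 48942.25
Landed cost = invoice 65373.45 + 48942.25 = 114315.70

Total landed cost: CHF 114315.70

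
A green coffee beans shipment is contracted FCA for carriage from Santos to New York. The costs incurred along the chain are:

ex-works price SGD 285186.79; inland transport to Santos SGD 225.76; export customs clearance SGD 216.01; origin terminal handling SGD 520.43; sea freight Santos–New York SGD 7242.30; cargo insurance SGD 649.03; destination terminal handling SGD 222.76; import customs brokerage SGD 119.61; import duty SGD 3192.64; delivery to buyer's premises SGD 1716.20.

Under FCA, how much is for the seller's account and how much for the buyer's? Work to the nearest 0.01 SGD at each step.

Seller: SGD 285628.56; buyer: SGD 13662.97

FCA: the seller delivers export-cleared goods to the carrier; the buyer bears costs from that point.
Seller's account: goods 285186.79 + inland to port 225.76 + export clearance 216.01 = 285628.56
Buyer's account: origin terminal 520.43 + freight 7242.30 + insurance 649.03 + destination terminal 222.76 + brokerage 119.61 + duty 3192.64 + delivery 1716.20 = 13662.97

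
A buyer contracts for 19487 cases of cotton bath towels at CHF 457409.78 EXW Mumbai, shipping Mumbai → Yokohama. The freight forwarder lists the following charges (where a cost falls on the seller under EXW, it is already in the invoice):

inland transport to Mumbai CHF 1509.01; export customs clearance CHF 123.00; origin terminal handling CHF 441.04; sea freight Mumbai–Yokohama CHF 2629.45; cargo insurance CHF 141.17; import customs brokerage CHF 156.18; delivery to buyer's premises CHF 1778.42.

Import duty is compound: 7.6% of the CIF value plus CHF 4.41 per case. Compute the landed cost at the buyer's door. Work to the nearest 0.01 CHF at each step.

EXW: the seller makes goods available at their premises; the buyer bears all onward costs.
CIF value = EXW price + inland to port + export clearance + origin terminal + freight + insurance = 457409.78 + 1509.01 + 123.00 + 441.04 + 2629.45 + 141.17 = 462253.45
Ad valorem component: 462253.45 × 7.6% = 35131.26
Specific component: 19487 × 4.41 = 85937.67
Import duty = 35131.26 + 85937.67 = 121068.93
Buyer bears: inland to port 1509.01 + export clearance 123.00 + origin terminal 441.04 + freight 2629.45 + insurance 141.17 + brokerage 156.18 + delivery 1778.42 + duty 121068.93 = 127847.20
Landed cost = invoice 457409.78 + 127847.20 = 585256.98

Total landed cost: CHF 585256.98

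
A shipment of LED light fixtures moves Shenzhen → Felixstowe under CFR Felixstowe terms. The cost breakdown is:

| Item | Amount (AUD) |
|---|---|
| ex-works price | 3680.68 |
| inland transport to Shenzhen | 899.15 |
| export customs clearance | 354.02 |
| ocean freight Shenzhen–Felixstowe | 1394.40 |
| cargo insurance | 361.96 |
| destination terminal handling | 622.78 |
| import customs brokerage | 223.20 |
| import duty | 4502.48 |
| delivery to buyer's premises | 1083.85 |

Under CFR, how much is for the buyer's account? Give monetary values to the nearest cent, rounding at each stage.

Buyer's account: AUD 6794.27

CFR: the seller pays costs through ocean freight to the destination port, but not insurance.
Seller's account: goods 3680.68 + inland to port 899.15 + export clearance 354.02 + freight 1394.40 = 6328.25
Buyer's account: insurance 361.96 + destination terminal 622.78 + brokerage 223.20 + duty 4502.48 + delivery 1083.85 = 6794.27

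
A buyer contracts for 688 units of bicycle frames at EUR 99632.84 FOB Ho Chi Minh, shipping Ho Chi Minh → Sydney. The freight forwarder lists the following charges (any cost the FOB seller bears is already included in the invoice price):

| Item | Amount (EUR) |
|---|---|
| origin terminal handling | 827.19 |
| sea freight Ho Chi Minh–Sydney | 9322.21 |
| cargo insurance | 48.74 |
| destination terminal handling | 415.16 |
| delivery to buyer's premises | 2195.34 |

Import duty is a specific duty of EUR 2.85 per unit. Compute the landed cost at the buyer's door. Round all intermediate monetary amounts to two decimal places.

FOB: the seller bears costs until goods are on board at the origin port; the buyer bears freight, insurance and all costs thereafter.
Already in the invoice (seller's account under FOB): origin terminal — exclude.
CIF value = FOB price + freight + insurance = 99632.84 + 9322.21 + 48.74 = 109003.79
Import duty = 688 × 2.85 = 1960.80
Buyer bears: freight 9322.21 + insurance 48.74 + destination terminal 415.16 + delivery 2195.34 + duty 1960.80 = 13942.25
Landed cost = invoice 99632.84 + 13942.25 = 113575.09

Total landed cost: EUR 113575.09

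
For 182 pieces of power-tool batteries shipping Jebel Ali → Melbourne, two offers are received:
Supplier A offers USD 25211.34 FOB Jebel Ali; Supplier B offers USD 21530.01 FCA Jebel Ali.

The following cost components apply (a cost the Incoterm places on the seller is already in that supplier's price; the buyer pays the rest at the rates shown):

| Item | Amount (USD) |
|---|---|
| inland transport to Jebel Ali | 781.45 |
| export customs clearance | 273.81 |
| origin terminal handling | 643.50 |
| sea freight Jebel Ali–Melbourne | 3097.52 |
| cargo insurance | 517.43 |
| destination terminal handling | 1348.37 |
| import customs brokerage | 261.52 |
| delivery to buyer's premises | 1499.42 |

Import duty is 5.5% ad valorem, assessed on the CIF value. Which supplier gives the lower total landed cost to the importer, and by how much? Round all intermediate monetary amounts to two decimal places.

Supplier B is cheaper by USD 3204.91

Supplier A (FOB):
CIF value = FOB price + freight + insurance = 25211.34 + 3097.52 + 517.43 = 28826.29
Import duty = 28826.29 × 5.5% = 1585.45
Buyer bears (A): 3097.52 + 517.43 + 1348.37 + 261.52 + 1499.42 = 6724.26
Landed cost (A) = invoice 25211.34 + 6724.26 + duty 1585.45 = 33521.05
Supplier B (FCA):
CIF value = FCA price + origin terminal + freight + insurance = 21530.01 + 643.50 + 3097.52 + 517.43 = 25788.46
Import duty = 25788.46 × 5.5% = 1418.37
Buyer bears (B): 643.50 + 3097.52 + 517.43 + 1348.37 + 261.52 + 1499.42 = 7367.76
Landed cost (B) = invoice 21530.01 + 7367.76 + duty 1418.37 = 30316.14
Difference = |33521.05 − 30316.14| = 3204.91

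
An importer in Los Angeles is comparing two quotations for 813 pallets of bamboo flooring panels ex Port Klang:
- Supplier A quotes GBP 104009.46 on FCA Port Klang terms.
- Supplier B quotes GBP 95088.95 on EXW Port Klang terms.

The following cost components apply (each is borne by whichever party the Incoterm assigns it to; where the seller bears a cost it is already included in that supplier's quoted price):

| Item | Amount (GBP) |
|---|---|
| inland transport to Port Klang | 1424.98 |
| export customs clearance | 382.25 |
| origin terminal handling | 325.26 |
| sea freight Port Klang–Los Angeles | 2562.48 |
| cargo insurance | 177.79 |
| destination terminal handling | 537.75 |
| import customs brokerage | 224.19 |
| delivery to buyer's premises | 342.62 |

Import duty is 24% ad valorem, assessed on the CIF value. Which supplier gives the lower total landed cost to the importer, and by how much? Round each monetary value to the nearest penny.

Supplier A (FCA):
CIF value = FCA price + origin terminal + freight + insurance = 104009.46 + 325.26 + 2562.48 + 177.79 = 107074.99
Import duty = 107074.99 × 24% = 25698.00
Buyer bears (A): 325.26 + 2562.48 + 177.79 + 537.75 + 224.19 + 342.62 = 4170.09
Landed cost (A) = invoice 104009.46 + 4170.09 + duty 25698.00 = 133877.55
Supplier B (EXW):
CIF value = EXW price + inland to port + export clearance + origin terminal + freight + insurance = 95088.95 + 1424.98 + 382.25 + 325.26 + 2562.48 + 177.79 = 99961.71
Import duty = 99961.71 × 24% = 23990.81
Buyer bears (B): 1424.98 + 382.25 + 325.26 + 2562.48 + 177.79 + 537.75 + 224.19 + 342.62 = 5977.32
Landed cost (B) = invoice 95088.95 + 5977.32 + duty 23990.81 = 125057.08
Difference = |133877.55 − 125057.08| = 8820.47

Supplier B is cheaper by GBP 8820.47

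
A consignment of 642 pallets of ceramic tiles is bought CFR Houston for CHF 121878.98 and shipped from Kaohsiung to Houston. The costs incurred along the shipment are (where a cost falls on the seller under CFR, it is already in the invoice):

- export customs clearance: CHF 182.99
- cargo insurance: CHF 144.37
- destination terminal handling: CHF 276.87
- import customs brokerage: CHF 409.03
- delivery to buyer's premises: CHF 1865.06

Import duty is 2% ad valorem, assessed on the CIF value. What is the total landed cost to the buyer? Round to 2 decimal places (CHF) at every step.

Total landed cost: CHF 127014.78

CFR: the seller pays costs through ocean freight to the destination port, but not insurance.
Already in the invoice (seller's account under CFR): export clearance — exclude.
CIF value = CFR price + insurance = 121878.98 + 144.37 = 122023.35
Import duty = 122023.35 × 2% = 2440.47
Buyer bears: insurance 144.37 + destination terminal 276.87 + brokerage 409.03 + delivery 1865.06 + duty 2440.47 = 5135.80
Landed cost = invoice 121878.98 + 5135.80 = 127014.78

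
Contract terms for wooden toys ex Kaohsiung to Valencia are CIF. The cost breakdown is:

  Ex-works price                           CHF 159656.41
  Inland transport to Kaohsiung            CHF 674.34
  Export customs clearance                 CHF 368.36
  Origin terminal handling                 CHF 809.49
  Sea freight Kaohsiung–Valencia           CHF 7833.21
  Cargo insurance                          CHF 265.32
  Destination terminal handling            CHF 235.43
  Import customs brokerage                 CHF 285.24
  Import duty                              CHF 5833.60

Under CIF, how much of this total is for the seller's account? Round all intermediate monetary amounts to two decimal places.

Seller's account: CHF 169607.13

CIF: the seller pays costs through ocean freight and marine insurance to the destination port.
Seller's account: goods 159656.41 + inland to port 674.34 + export clearance 368.36 + origin terminal 809.49 + freight 7833.21 + insurance 265.32 = 169607.13
Buyer's account: destination terminal 235.43 + brokerage 285.24 + duty 5833.60 = 6354.27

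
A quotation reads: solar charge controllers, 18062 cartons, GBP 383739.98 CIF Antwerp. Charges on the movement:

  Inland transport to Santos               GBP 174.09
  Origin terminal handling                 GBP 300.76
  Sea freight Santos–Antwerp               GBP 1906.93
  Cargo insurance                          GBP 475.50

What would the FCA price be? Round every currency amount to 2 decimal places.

FCA price: GBP 381056.79

Not relevant to the conversion: inland to port — on the seller under both CIF and FCA; already in the CIF price and stays in the FCA price.
From CIF to FCA, the seller no longer bears: origin terminal, freight, insurance.
FCA price = 383739.98 − 300.76 − 1906.93 − 475.50 = 381056.79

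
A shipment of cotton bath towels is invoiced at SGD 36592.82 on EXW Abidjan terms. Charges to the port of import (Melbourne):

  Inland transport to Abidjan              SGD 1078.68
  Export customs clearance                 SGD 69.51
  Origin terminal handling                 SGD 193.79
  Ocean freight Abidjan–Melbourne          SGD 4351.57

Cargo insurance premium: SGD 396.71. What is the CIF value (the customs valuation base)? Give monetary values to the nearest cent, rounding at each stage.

CIF = EXW price + pre-shipment costs + freight + insurance
CIF = 36592.82 + 1078.68 + 69.51 + 193.79 + 4351.57 + 396.71 = 42683.08

CIF value: SGD 42683.08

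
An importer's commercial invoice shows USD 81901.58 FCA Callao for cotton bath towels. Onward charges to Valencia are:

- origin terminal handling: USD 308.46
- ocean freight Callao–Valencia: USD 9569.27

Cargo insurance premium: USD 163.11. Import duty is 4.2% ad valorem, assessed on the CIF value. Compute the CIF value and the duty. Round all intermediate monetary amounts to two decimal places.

CIF value: USD 91942.42; import duty: USD 3861.58

CIF = FCA price + pre-shipment costs + freight + insurance
CIF = 81901.58 + 308.46 + 9569.27 + 163.11 = 91942.42
Import duty = 91942.42 × 4.2% = 3861.58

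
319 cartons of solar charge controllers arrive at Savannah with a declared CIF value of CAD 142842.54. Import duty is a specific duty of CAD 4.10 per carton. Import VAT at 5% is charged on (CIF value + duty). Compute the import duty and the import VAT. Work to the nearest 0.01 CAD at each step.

Import duty = 319 × 4.10 = 1307.90
VAT base = CIF + duty = 142842.54 + 1307.90 = 144150.44
Import VAT = 144150.44 × 5% = 7207.52

Import duty: CAD 1307.90; import VAT: CAD 7207.52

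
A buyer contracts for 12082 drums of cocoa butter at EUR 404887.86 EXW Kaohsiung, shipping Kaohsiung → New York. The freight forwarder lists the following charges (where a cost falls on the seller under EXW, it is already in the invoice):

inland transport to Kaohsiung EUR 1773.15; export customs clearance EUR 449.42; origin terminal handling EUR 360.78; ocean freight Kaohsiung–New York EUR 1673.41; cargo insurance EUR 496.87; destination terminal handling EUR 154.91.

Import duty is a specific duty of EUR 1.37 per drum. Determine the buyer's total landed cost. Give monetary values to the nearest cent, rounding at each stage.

Total landed cost: EUR 426348.74

EXW: the seller makes goods available at their premises; the buyer bears all onward costs.
CIF value = EXW price + inland to port + export clearance + origin terminal + freight + insurance = 404887.86 + 1773.15 + 449.42 + 360.78 + 1673.41 + 496.87 = 409641.49
Import duty = 12082 × 1.37 = 16552.34
Buyer bears: inland to port 1773.15 + export clearance 449.42 + origin terminal 360.78 + freight 1673.41 + insurance 496.87 + destination terminal 154.91 + duty 16552.34 = 21460.88
Landed cost = invoice 404887.86 + 21460.88 = 426348.74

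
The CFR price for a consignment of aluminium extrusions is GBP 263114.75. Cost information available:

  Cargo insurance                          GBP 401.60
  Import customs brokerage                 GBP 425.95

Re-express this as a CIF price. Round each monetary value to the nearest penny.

CIF price: GBP 263516.35

Not relevant to the conversion: brokerage — on the buyer under both terms; not part of either seller's price.
From CFR to CIF, the seller additionally bears: insurance.
CIF price = 263114.75 + 401.60 = 263516.35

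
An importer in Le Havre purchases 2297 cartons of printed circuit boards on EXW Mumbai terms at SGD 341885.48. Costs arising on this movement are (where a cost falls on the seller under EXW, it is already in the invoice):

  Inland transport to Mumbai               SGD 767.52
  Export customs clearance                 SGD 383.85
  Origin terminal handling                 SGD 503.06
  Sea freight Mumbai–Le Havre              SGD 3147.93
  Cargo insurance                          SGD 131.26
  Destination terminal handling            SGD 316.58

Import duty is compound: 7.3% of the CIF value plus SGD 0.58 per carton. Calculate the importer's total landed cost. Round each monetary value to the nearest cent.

EXW: the seller makes goods available at their premises; the buyer bears all onward costs.
CIF value = EXW price + inland to port + export clearance + origin terminal + freight + insurance = 341885.48 + 767.52 + 383.85 + 503.06 + 3147.93 + 131.26 = 346819.10
Ad valorem component: 346819.10 × 7.3% = 25317.79
Specific component: 2297 × 0.58 = 1332.26
Import duty = 25317.79 + 1332.26 = 26650.05
Buyer bears: inland to port 767.52 + export clearance 383.85 + origin terminal 503.06 + freight 3147.93 + insurance 131.26 + destination terminal 316.58 + duty 26650.05 = 31900.25
Landed cost = invoice 341885.48 + 31900.25 = 373785.73

Total landed cost: SGD 373785.73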